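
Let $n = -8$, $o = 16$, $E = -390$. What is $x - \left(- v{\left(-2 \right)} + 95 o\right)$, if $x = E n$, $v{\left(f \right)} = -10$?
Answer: $1590$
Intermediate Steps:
$x = 3120$ ($x = \left(-390\right) \left(-8\right) = 3120$)
$x - \left(- v{\left(-2 \right)} + 95 o\right) = 3120 - 1530 = 1590$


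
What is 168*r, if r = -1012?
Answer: -170016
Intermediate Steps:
168*r = 168*(-1012) = -170016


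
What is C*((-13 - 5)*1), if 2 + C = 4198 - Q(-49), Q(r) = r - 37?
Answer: -77076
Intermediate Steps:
Q(r) = -37 + r
C = 4282 (C = -2 + (4198 - (-37 - 49)) = -2 + (4198 - 1*(-86)) = -2 + (4198 + 86) = -2 + 4284 = 4282)
C*((-13 - 5)*1) = 4282*((-13 - 5)*1) = 4282*(-18*1) = 4282*(-18) = -77076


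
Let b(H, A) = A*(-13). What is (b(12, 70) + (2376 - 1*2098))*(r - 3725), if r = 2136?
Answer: 1004248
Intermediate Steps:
b(H, A) = -13*A
(b(12, 70) + (2376 - 1*2098))*(r - 3725) = (-13*70 + (2376 - 1*2098))*(2136 - 3725) = (-910 + (2376 - 2098))*(-1589) = (-910 + 278)*(-1589) = -632*(-1589) = 1004248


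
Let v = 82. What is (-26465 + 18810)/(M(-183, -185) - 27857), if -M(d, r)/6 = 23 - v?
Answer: 7655/27503 ≈ 0.27833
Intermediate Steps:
M(d, r) = 354 (M(d, r) = -6*(23 - 1*82) = -6*(23 - 82) = -6*(-59) = 354)
(-26465 + 18810)/(M(-183, -185) - 27857) = (-26465 + 18810)/(354 - 27857) = -7655/(-27503) = -7655*(-1/27503) = 7655/27503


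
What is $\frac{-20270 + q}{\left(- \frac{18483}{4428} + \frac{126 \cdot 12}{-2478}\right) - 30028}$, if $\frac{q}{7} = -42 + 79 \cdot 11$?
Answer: $\frac{1261063404}{2615374987} \approx 0.48217$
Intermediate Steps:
$q = 5789$ ($q = 7 \left(-42 + 79 \cdot 11\right) = 7 \left(-42 + 869\right) = 7 \cdot 827 = 5789$)
$\frac{-20270 + q}{\left(- \frac{18483}{4428} + \frac{126 \cdot 12}{-2478}\right) - 30028} = \frac{-20270 + 5789}{\left(- \frac{18483}{4428} + \frac{126 \cdot 12}{-2478}\right) - 30028} = - \frac{14481}{\left(\left(-18483\right) \frac{1}{4428} + 1512 \left(- \frac{1}{2478}\right)\right) - 30028} = - \frac{14481}{\left(- \frac{6161}{1476} - \frac{36}{59}\right) - 30028} = - \frac{14481}{- \frac{416635}{87084} - 30028} = - \frac{14481}{- \frac{2615374987}{87084}} = \left(-14481\right) \left(- \frac{87084}{2615374987}\right) = \frac{1261063404}{2615374987}$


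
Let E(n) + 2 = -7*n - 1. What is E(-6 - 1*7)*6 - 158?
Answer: 370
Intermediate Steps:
E(n) = -3 - 7*n (E(n) = -2 + (-7*n - 1) = -2 + (-1 - 7*n) = -3 - 7*n)
E(-6 - 1*7)*6 - 158 = (-3 - 7*(-6 - 1*7))*6 - 158 = (-3 - 7*(-6 - 7))*6 - 158 = (-3 - 7*(-13))*6 - 158 = (-3 + 91)*6 - 158 = 88*6 - 158 = 528 - 158 = 370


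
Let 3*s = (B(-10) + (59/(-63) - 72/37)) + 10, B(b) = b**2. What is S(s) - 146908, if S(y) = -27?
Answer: -146935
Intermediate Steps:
s = 249691/6993 (s = (((-10)**2 + (59/(-63) - 72/37)) + 10)/3 = ((100 + (59*(-1/63) - 72*1/37)) + 10)/3 = ((100 + (-59/63 - 72/37)) + 10)/3 = ((100 - 6719/2331) + 10)/3 = (226381/2331 + 10)/3 = (1/3)*(249691/2331) = 249691/6993 ≈ 35.706)
S(s) - 146908 = -27 - 146908 = -146935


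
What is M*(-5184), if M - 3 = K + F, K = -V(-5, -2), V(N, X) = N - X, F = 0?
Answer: -31104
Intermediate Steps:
K = 3 (K = -(-5 - 1*(-2)) = -(-5 + 2) = -1*(-3) = 3)
M = 6 (M = 3 + (3 + 0) = 3 + 3 = 6)
M*(-5184) = 6*(-5184) = -31104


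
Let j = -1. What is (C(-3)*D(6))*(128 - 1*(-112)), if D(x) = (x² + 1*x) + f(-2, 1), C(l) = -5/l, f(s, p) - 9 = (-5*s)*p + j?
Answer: 24000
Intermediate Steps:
f(s, p) = 8 - 5*p*s (f(s, p) = 9 + ((-5*s)*p - 1) = 9 + (-5*p*s - 1) = 9 + (-1 - 5*p*s) = 8 - 5*p*s)
D(x) = 18 + x + x² (D(x) = (x² + 1*x) + (8 - 5*1*(-2)) = (x² + x) + (8 + 10) = (x + x²) + 18 = 18 + x + x²)
(C(-3)*D(6))*(128 - 1*(-112)) = ((-5/(-3))*(18 + 6 + 6²))*(128 - 1*(-112)) = ((-5*(-⅓))*(18 + 6 + 36))*(128 + 112) = ((5/3)*60)*240 = 100*240 = 24000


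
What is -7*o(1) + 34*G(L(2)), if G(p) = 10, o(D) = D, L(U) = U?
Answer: 333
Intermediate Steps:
-7*o(1) + 34*G(L(2)) = -7*1 + 34*10 = -7 + 340 = 333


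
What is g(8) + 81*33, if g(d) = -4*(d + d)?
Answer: 2609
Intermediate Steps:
g(d) = -8*d
g(8) + 81*33 = -8*8 + 81*33 = -64 + 2673 = 2609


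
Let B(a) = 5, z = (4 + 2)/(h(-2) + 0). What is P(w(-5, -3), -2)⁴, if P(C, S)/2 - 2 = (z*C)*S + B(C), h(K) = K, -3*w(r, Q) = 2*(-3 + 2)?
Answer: 234256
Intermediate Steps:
w(r, Q) = ⅔ (w(r, Q) = -2*(-3 + 2)/3 = -2*(-1)/3 = -⅓*(-2) = ⅔)
z = -3 (z = (4 + 2)/(-2 + 0) = 6/(-2) = 6*(-½) = -3)
P(C, S) = 14 - 6*C*S (P(C, S) = 4 + 2*((-3*C)*S + 5) = 4 + 2*(-3*C*S + 5) = 4 + 2*(5 - 3*C*S) = 4 + (10 - 6*C*S) = 14 - 6*C*S)
P(w(-5, -3), -2)⁴ = (14 - 6*⅔*(-2))⁴ = (14 + 8)⁴ = 22⁴ = 234256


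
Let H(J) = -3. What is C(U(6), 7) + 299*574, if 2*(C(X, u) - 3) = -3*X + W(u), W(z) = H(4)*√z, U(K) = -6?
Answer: 171638 - 3*√7/2 ≈ 1.7163e+5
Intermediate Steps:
W(z) = -3*√z
C(X, u) = 3 - 3*X/2 - 3*√u/2 (C(X, u) = 3 + (-3*X - 3*√u)/2 = 3 + (-3*X/2 - 3*√u/2) = 3 - 3*X/2 - 3*√u/2)
C(U(6), 7) + 299*574 = (3 - 3/2*(-6) - 3*√7/2) + 299*574 = (3 + 9 - 3*√7/2) + 171626 = (12 - 3*√7/2) + 171626 = 171638 - 3*√7/2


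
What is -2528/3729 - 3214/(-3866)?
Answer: 1105879/7208157 ≈ 0.15342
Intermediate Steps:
-2528/3729 - 3214/(-3866) = -2528*1/3729 - 3214*(-1/3866) = -2528/3729 + 1607/1933 = 1105879/7208157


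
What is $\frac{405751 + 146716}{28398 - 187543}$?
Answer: $- \frac{552467}{159145} \approx -3.4715$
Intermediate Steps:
$\frac{405751 + 146716}{28398 - 187543} = \frac{552467}{-159145} = 552467 \left(- \frac{1}{159145}\right) = - \frac{552467}{159145}$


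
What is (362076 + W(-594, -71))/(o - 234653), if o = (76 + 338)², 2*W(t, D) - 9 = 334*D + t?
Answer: -11473/2074 ≈ -5.5318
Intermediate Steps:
W(t, D) = 9/2 + t/2 + 167*D (W(t, D) = 9/2 + (334*D + t)/2 = 9/2 + (t + 334*D)/2 = 9/2 + (t/2 + 167*D) = 9/2 + t/2 + 167*D)
o = 171396 (o = 414² = 171396)
(362076 + W(-594, -71))/(o - 234653) = (362076 + (9/2 + (½)*(-594) + 167*(-71)))/(171396 - 234653) = (362076 + (9/2 - 297 - 11857))/(-63257) = (362076 - 24299/2)*(-1/63257) = (699853/2)*(-1/63257) = -11473/2074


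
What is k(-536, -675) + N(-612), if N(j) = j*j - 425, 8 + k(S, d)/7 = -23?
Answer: 373902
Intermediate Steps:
k(S, d) = -217 (k(S, d) = -56 + 7*(-23) = -56 - 161 = -217)
N(j) = -425 + j² (N(j) = j² - 425 = -425 + j²)
k(-536, -675) + N(-612) = -217 + (-425 + (-612)²) = -217 + (-425 + 374544) = -217 + 374119 = 373902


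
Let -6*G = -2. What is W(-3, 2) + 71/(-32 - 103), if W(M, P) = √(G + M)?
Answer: -71/135 + 2*I*√6/3 ≈ -0.52593 + 1.633*I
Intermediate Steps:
G = ⅓ (G = -⅙*(-2) = ⅓ ≈ 0.33333)
W(M, P) = √(⅓ + M)
W(-3, 2) + 71/(-32 - 103) = √(3 + 9*(-3))/3 + 71/(-32 - 103) = √(3 - 27)/3 + 71/(-135) = √(-24)/3 - 1/135*71 = (2*I*√6)/3 - 71/135 = 2*I*√6/3 - 71/135 = -71/135 + 2*I*√6/3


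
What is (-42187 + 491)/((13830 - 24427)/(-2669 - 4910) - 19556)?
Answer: 316013984/148204327 ≈ 2.1323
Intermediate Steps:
(-42187 + 491)/((13830 - 24427)/(-2669 - 4910) - 19556) = -41696/(-10597/(-7579) - 19556) = -41696/(-10597*(-1/7579) - 19556) = -41696/(10597/7579 - 19556) = -41696/(-148204327/7579) = -41696*(-7579/148204327) = 316013984/148204327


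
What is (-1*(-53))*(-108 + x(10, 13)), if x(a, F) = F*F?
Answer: 3233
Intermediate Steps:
x(a, F) = F**2
(-1*(-53))*(-108 + x(10, 13)) = (-1*(-53))*(-108 + 13**2) = 53*(-108 + 169) = 53*61 = 3233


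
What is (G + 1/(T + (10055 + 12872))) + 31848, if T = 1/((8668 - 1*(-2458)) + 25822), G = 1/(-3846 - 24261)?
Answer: 758289120103340231/23809630743279 ≈ 31848.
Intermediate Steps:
G = -1/28107 (G = 1/(-28107) = -1/28107 ≈ -3.5578e-5)
T = 1/36948 (T = 1/((8668 + 2458) + 25822) = 1/(11126 + 25822) = 1/36948 ≈ 2.7065e-5)
(G + 1/(T + (10055 + 12872))) + 31848 = (-1/28107 + 1/(1/36948 + (10055 + 12872))) + 31848 = (-1/28107 + 1/(1/36948 + 22927)) + 31848 = (-1/28107 + 1/(847106797/36948)) + 31848 = (-1/28107 + 36948/847106797) + 31848 = 191390639/23809630743279 + 31848 = 758289120103340231/23809630743279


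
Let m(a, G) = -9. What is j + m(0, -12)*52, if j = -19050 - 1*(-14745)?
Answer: -4773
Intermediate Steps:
j = -4305 (j = -19050 + 14745 = -4305)
j + m(0, -12)*52 = -4305 - 9*52 = -4305 - 468 = -4773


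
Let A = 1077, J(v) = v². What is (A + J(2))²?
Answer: 1168561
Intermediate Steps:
(A + J(2))² = (1077 + 2²)² = (1077 + 4)² = 1081² = 1168561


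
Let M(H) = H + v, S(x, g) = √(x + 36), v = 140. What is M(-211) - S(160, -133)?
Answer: -85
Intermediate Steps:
S(x, g) = √(36 + x)
M(H) = 140 + H (M(H) = H + 140 = 140 + H)
M(-211) - S(160, -133) = (140 - 211) - √(36 + 160) = -71 - √196 = -71 - 1*14 = -71 - 14 = -85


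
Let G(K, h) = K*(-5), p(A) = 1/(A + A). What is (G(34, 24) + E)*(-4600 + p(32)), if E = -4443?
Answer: 1358062587/64 ≈ 2.1220e+7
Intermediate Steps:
p(A) = 1/(2*A)
G(K, h) = -5*K
(G(34, 24) + E)*(-4600 + p(32)) = (-5*34 - 4443)*(-4600 + (½)/32) = (-170 - 4443)*(-4600 + (½)*(1/32)) = -4613*(-4600 + 1/64) = -4613*(-294399/64) = 1358062587/64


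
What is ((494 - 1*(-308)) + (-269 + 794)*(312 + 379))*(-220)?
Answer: -79986940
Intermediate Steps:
((494 - 1*(-308)) + (-269 + 794)*(312 + 379))*(-220) = ((494 + 308) + 525*691)*(-220) = (802 + 362775)*(-220) = 363577*(-220) = -79986940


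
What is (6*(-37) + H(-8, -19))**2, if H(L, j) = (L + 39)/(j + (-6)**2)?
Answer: 14010049/289 ≈ 48478.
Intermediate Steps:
H(L, j) = (39 + L)/(36 + j) (H(L, j) = (39 + L)/(j + 36) = (39 + L)/(36 + j))
(6*(-37) + H(-8, -19))**2 = (6*(-37) + (39 - 8)/(36 - 19))**2 = (-222 + 31/17)**2 = (-3743/17)**2 = 14010049/289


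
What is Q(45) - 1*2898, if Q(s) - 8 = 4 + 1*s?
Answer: -2841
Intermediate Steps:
Q(s) = 12 + s (Q(s) = 8 + (4 + 1*s) = 8 + (4 + s) = 12 + s)
Q(45) - 1*2898 = (12 + 45) - 1*2898 = 57 - 2898 = -2841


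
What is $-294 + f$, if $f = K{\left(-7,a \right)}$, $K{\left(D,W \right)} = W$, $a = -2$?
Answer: $-296$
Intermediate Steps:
$f = -2$
$-294 + f = -294 - 2 = -296$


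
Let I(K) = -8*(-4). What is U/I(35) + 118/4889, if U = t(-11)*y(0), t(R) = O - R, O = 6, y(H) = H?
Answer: 118/4889 ≈ 0.024136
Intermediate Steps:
t(R) = 6 - R
I(K) = 32
U = 0 (U = (6 - 1*(-11))*0 = (6 + 11)*0 = 17*0 = 0)
U/I(35) + 118/4889 = 0/32 + 118/4889 = 0*(1/32) + 118*(1/4889) = 0 + 118/4889 = 118/4889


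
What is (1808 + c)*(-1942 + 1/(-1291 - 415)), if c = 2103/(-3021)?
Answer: -6029607372615/1717942 ≈ -3.5098e+6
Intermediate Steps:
c = -701/1007 (c = 2103*(-1/3021) = -701/1007 ≈ -0.69613)
(1808 + c)*(-1942 + 1/(-1291 - 415)) = (1808 - 701/1007)*(-1942 + 1/(-1291 - 415)) = 1819955*(-1942 + 1/(-1706))/1007 = 1819955*(-1942 - 1/1706)/1007 = (1819955/1007)*(-3313053/1706) = -6029607372615/1717942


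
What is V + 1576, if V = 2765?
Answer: 4341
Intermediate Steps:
V + 1576 = 2765 + 1576 = 4341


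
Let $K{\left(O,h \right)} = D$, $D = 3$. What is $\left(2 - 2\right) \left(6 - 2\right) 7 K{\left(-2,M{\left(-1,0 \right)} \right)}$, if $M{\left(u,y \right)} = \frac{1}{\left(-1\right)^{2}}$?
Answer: $0$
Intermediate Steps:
$M{\left(u,y \right)} = 1$ ($M{\left(u,y \right)} = 1^{-1} = 1$)
$K{\left(O,h \right)} = 3$
$\left(2 - 2\right) \left(6 - 2\right) 7 K{\left(-2,M{\left(-1,0 \right)} \right)} = \left(2 - 2\right) \left(6 - 2\right) 7 \cdot 3 = 0 \cdot 4 \cdot 7 \cdot 3 = 0 \cdot 7 \cdot 3 = 0 \cdot 3 = 0$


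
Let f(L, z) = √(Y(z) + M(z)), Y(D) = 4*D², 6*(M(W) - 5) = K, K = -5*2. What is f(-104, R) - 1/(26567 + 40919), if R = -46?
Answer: -1/67486 + √76206/3 ≈ 92.018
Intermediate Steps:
K = -10
M(W) = 10/3 (M(W) = 5 + (⅙)*(-10) = 5 - 5/3 = 10/3)
f(L, z) = √(10/3 + 4*z²) (f(L, z) = √(4*z² + 10/3) = √(10/3 + 4*z²))
f(-104, R) - 1/(26567 + 40919) = √(30 + 36*(-46)²)/3 - 1/(26567 + 40919) = √(30 + 36*2116)/3 - 1/67486 = √(30 + 76176)/3 - 1*1/67486 = √76206/3 - 1/67486 = -1/67486 + √76206/3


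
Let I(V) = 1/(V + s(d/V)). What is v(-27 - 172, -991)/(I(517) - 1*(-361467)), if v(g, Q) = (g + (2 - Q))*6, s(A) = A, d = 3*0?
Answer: 615747/46719610 ≈ 0.013180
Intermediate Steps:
d = 0
I(V) = 1/V (I(V) = 1/(V + 0/V) = 1/(V + 0) = 1/V)
v(g, Q) = 12 - 6*Q + 6*g (v(g, Q) = (2 + g - Q)*6 = 12 - 6*Q + 6*g)
v(-27 - 172, -991)/(I(517) - 1*(-361467)) = (12 - 6*(-991) + 6*(-27 - 172))/(1/517 - 1*(-361467)) = (12 + 5946 + 6*(-199))/(1/517 + 361467) = (12 + 5946 - 1194)/(186878440/517) = 4764*(517/186878440) = 615747/46719610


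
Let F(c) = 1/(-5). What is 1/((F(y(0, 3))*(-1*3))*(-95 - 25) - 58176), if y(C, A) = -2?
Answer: -1/58248 ≈ -1.7168e-5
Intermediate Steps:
F(c) = -⅕
1/((F(y(0, 3))*(-1*3))*(-95 - 25) - 58176) = 1/((-(-1)*3/5)*(-95 - 25) - 58176) = 1/(-⅕*(-3)*(-120) - 58176) = 1/((⅗)*(-120) - 58176) = 1/(-72 - 58176) = 1/(-58248) = -1/58248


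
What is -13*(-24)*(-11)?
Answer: -3432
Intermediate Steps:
-13*(-24)*(-11) = 312*(-11) = -3432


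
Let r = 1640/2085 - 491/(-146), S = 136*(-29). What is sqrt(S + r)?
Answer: I*sqrt(14603520168186)/60882 ≈ 62.768*I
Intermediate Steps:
S = -3944
r = 252635/60882 (r = 1640*(1/2085) - 491*(-1/146) = 328/417 + 491/146 = 252635/60882 ≈ 4.1496)
sqrt(S + r) = sqrt(-3944 + 252635/60882) = sqrt(-239865973/60882) = I*sqrt(14603520168186)/60882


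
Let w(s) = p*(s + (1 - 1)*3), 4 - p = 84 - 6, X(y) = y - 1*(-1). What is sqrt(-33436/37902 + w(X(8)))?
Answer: 2*I*sqrt(59876082471)/18951 ≈ 25.824*I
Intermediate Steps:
X(y) = 1 + y (X(y) = y + 1 = 1 + y)
p = -74 (p = 4 - (84 - 6) = 4 - 1*78 = 4 - 78 = -74)
w(s) = -74*s (w(s) = -74*(s + (1 - 1)*3) = -74*(s + 0*3) = -74*(s + 0) = -74*s)
sqrt(-33436/37902 + w(X(8))) = sqrt(-33436/37902 - 74*(1 + 8)) = sqrt(-33436*1/37902 - 74*9) = sqrt(-16718/18951 - 666) = sqrt(-12638084/18951) = 2*I*sqrt(59876082471)/18951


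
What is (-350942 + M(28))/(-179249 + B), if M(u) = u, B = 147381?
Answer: 175457/15934 ≈ 11.011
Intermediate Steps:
(-350942 + M(28))/(-179249 + B) = (-350942 + 28)/(-179249 + 147381) = -350914/(-31868) = -350914*(-1/31868) = 175457/15934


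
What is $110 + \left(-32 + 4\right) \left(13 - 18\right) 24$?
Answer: $3470$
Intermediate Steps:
$110 + \left(-32 + 4\right) \left(13 - 18\right) 24 = 110 + \left(-28\right) \left(-5\right) 24 = 110 + 140 \cdot 24 = 110 + 3360 = 3470$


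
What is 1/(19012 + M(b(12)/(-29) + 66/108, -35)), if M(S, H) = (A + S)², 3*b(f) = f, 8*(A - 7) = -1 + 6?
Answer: 4359744/83173367209 ≈ 5.2418e-5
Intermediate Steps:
A = 61/8 (A = 7 + (-1 + 6)/8 = 7 + (⅛)*5 = 7 + 5/8 = 61/8 ≈ 7.6250)
b(f) = f/3
M(S, H) = (61/8 + S)²
1/(19012 + M(b(12)/(-29) + 66/108, -35)) = 1/(19012 + (61 + 8*(((⅓)*12)/(-29) + 66/108))²/64) = 1/(19012 + (61 + 8*(4*(-1/29) + 66*(1/108)))²/64) = 1/(19012 + (61 + 8*(-4/29 + 11/18))²/64) = 1/(19012 + (61 + 8*(247/522))²/64) = 1/(19012 + (61 + 988/261)²/64) = 1/(19012 + (16909/261)²/64) = 1/(19012 + (1/64)*(285914281/68121)) = 1/(19012 + 285914281/4359744) = 1/(83173367209/4359744) = 4359744/83173367209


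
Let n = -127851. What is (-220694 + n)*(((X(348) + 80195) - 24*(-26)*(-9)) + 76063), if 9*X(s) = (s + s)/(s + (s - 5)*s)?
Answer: -81278538946265/1548 ≈ -5.2506e+10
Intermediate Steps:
X(s) = 2*s/(9*(s + s*(-5 + s))) (X(s) = ((s + s)/(s + (s - 5)*s))/9 = ((2*s)/(s + (-5 + s)*s))/9 = ((2*s)/(s + s*(-5 + s)))/9 = (2*s/(s + s*(-5 + s)))/9 = 2*s/(9*(s + s*(-5 + s))))
(-220694 + n)*(((X(348) + 80195) - 24*(-26)*(-9)) + 76063) = (-220694 - 127851)*(((2/(9*(-4 + 348)) + 80195) - 24*(-26)*(-9)) + 76063) = -348545*((((2/9)/344 + 80195) + 624*(-9)) + 76063) = -348545*((((2/9)*(1/344) + 80195) - 5616) + 76063) = -348545*(((1/1548 + 80195) - 5616) + 76063) = -348545*((124141861/1548 - 5616) + 76063) = -348545*(115448293/1548 + 76063) = -348545*233193817/1548 = -81278538946265/1548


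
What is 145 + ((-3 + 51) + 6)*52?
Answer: 2953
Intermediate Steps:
145 + ((-3 + 51) + 6)*52 = 145 + (48 + 6)*52 = 145 + 54*52 = 145 + 2808 = 2953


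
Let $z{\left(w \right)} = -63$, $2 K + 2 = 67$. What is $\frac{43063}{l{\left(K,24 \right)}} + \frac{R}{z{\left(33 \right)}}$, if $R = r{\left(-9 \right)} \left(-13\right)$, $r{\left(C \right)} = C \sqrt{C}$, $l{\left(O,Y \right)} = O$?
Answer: $\frac{86126}{65} - \frac{39 i}{7} \approx 1325.0 - 5.5714 i$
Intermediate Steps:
$K = \frac{65}{2}$ ($K = -1 + \frac{1}{2} \cdot 67 = -1 + \frac{67}{2} = \frac{65}{2} \approx 32.5$)
$r{\left(C \right)} = C^{\frac{3}{2}}$
$R = 351 i$ ($R = \left(-9\right)^{\frac{3}{2}} \left(-13\right) = - 27 i \left(-13\right) = 351 i \approx 351.0 i$)
$\frac{43063}{l{\left(K,24 \right)}} + \frac{R}{z{\left(33 \right)}} = \frac{43063}{\frac{65}{2}} + \frac{351 i}{-63} = 43063 \cdot \frac{2}{65} + 351 i \left(- \frac{1}{63}\right) = \frac{86126}{65} - \frac{39 i}{7}$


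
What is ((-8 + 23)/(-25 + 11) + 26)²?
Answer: 121801/196 ≈ 621.43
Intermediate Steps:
((-8 + 23)/(-25 + 11) + 26)² = (15/(-14) + 26)² = (15*(-1/14) + 26)² = (-15/14 + 26)² = (349/14)² = 121801/196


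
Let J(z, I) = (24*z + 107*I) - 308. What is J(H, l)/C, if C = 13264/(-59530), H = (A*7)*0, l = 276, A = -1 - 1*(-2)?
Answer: -108731545/829 ≈ -1.3116e+5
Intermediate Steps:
A = 1 (A = -1 + 2 = 1)
H = 0 (H = (1*7)*0 = 7*0 = 0)
J(z, I) = -308 + 24*z + 107*I
C = -6632/29765 (C = 13264*(-1/59530) = -6632/29765 ≈ -0.22281)
J(H, l)/C = (-308 + 24*0 + 107*276)/(-6632/29765) = (-308 + 0 + 29532)*(-29765/6632) = 29224*(-29765/6632) = -108731545/829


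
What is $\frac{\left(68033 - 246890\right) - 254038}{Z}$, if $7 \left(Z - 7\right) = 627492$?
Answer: $- \frac{3030265}{627541} \approx -4.8288$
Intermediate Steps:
$Z = \frac{627541}{7}$ ($Z = 7 + \frac{1}{7} \cdot 627492 = 7 + \frac{627492}{7} = \frac{627541}{7} \approx 89649.0$)
$\frac{\left(68033 - 246890\right) - 254038}{Z} = \frac{\left(68033 - 246890\right) - 254038}{\frac{627541}{7}} = \left(-178857 - 254038\right) \frac{7}{627541} = \left(-432895\right) \frac{7}{627541} = - \frac{3030265}{627541}$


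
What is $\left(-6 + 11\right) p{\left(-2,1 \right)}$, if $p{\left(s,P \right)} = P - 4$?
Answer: $-15$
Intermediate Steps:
$p{\left(s,P \right)} = -4 + P$
$\left(-6 + 11\right) p{\left(-2,1 \right)} = \left(-6 + 11\right) \left(-4 + 1\right) = 5 \left(-3\right) = -15$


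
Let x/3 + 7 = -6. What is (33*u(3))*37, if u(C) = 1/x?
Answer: -407/13 ≈ -31.308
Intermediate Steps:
x = -39 (x = -21 + 3*(-6) = -21 - 18 = -39)
u(C) = -1/39 (u(C) = 1/(-39) = -1/39)
(33*u(3))*37 = (33*(-1/39))*37 = -11/13*37 = -407/13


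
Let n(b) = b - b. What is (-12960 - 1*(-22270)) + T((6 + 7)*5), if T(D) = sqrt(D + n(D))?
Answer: 9310 + sqrt(65) ≈ 9318.1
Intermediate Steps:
n(b) = 0
T(D) = sqrt(D) (T(D) = sqrt(D + 0) = sqrt(D))
(-12960 - 1*(-22270)) + T((6 + 7)*5) = (-12960 - 1*(-22270)) + sqrt((6 + 7)*5) = (-12960 + 22270) + sqrt(13*5) = 9310 + sqrt(65)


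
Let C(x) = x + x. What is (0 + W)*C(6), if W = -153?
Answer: -1836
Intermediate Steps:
C(x) = 2*x
(0 + W)*C(6) = (0 - 153)*(2*6) = -153*12 = -1836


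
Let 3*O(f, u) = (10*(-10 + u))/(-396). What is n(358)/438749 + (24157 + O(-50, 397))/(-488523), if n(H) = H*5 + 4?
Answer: -641587324811/14146372529982 ≈ -0.045353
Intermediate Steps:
O(f, u) = 25/297 - 5*u/594 (O(f, u) = ((10*(-10 + u))/(-396))/3 = ((-100 + 10*u)*(-1/396))/3 = (25/99 - 5*u/198)/3 = 25/297 - 5*u/594)
n(H) = 4 + 5*H (n(H) = 5*H + 4 = 4 + 5*H)
n(358)/438749 + (24157 + O(-50, 397))/(-488523) = (4 + 5*358)/438749 + (24157 + (25/297 - 5/594*397))/(-488523) = (4 + 1790)*(1/438749) + (24157 + (25/297 - 1985/594))*(-1/488523) = 1794*(1/438749) + (24157 - 215/66)*(-1/488523) = 1794/438749 + (1594147/66)*(-1/488523) = 1794/438749 - 1594147/32242518 = -641587324811/14146372529982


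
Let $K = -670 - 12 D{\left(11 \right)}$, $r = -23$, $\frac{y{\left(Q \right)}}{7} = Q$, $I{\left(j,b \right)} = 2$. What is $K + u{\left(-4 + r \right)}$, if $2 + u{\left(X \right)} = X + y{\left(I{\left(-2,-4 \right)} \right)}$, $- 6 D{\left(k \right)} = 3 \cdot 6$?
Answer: $-649$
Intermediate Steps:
$D{\left(k \right)} = -3$ ($D{\left(k \right)} = - \frac{3 \cdot 6}{6} = \left(- \frac{1}{6}\right) 18 = -3$)
$y{\left(Q \right)} = 7 Q$
$u{\left(X \right)} = 12 + X$ ($u{\left(X \right)} = -2 + \left(X + 7 \cdot 2\right) = -2 + \left(X + 14\right) = -2 + \left(14 + X\right) = 12 + X$)
$K = -634$ ($K = -670 - -36 = -670 + 36 = -634$)
$K + u{\left(-4 + r \right)} = -634 + \left(12 - 27\right) = -634 - 15 = -649$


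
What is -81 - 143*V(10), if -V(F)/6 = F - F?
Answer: -81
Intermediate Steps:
V(F) = 0 (V(F) = -6*(F - F) = -6*0 = 0)
-81 - 143*V(10) = -81 - 143*0 = -81 + 0 = -81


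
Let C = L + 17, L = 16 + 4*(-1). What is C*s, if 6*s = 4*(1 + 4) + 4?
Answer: 116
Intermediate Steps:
L = 12 (L = 16 - 4 = 12)
s = 4 (s = (4*(1 + 4) + 4)/6 = (4*5 + 4)/6 = (20 + 4)/6 = (⅙)*24 = 4)
C = 29 (C = 12 + 17 = 29)
C*s = 29*4 = 116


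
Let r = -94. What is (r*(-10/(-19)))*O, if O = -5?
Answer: 4700/19 ≈ 247.37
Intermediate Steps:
(r*(-10/(-19)))*O = -(-940)/(-19)*(-5) = -(-940)*(-1)/19*(-5) = -94*10/19*(-5) = -940/19*(-5) = 4700/19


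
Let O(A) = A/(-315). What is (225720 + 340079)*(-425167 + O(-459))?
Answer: -8419538364406/35 ≈ -2.4056e+11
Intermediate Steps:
O(A) = -A/315 (O(A) = A*(-1/315) = -A/315)
(225720 + 340079)*(-425167 + O(-459)) = (225720 + 340079)*(-425167 - 1/315*(-459)) = 565799*(-425167 + 51/35) = 565799*(-14880794/35) = -8419538364406/35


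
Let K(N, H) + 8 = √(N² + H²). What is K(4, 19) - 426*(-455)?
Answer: 193822 + √377 ≈ 1.9384e+5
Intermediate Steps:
K(N, H) = -8 + √(H² + N²) (K(N, H) = -8 + √(N² + H²) = -8 + √(H² + N²))
K(4, 19) - 426*(-455) = (-8 + √(19² + 4²)) - 426*(-455) = (-8 + √(361 + 16)) + 193830 = (-8 + √377) + 193830 = 193822 + √377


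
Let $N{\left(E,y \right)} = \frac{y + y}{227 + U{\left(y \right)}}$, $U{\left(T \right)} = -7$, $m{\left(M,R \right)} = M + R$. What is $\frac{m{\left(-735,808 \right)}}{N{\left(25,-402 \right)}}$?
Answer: $- \frac{4015}{201} \approx -19.975$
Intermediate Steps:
$N{\left(E,y \right)} = \frac{y}{110}$ ($N{\left(E,y \right)} = \frac{y + y}{227 - 7} = \frac{2 y}{220} = 2 y \frac{1}{220} = \frac{y}{110}$)
$\frac{m{\left(-735,808 \right)}}{N{\left(25,-402 \right)}} = \frac{-735 + 808}{\frac{1}{110} \left(-402\right)} = \frac{73}{- \frac{201}{55}} = 73 \left(- \frac{55}{201}\right) = - \frac{4015}{201}$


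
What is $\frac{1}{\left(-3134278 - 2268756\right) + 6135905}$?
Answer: $\frac{1}{732871} \approx 1.3645 \cdot 10^{-6}$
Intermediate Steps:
$\frac{1}{\left(-3134278 - 2268756\right) + 6135905} = \frac{1}{-5403034 + 6135905} = \frac{1}{732871}$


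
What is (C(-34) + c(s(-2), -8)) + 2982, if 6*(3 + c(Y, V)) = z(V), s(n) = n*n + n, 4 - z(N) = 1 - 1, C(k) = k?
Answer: 8837/3 ≈ 2945.7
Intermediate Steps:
z(N) = 4 (z(N) = 4 - (1 - 1) = 4 - 1*0 = 4 + 0 = 4)
s(n) = n + n² (s(n) = n² + n = n + n²)
c(Y, V) = -7/3 (c(Y, V) = -3 + (⅙)*4 = -3 + ⅔ = -7/3)
(C(-34) + c(s(-2), -8)) + 2982 = (-34 - 7/3) + 2982 = -109/3 + 2982 = 8837/3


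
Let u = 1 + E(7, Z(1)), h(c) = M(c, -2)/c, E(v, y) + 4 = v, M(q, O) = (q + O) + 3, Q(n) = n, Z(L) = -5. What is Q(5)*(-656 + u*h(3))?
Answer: -9760/3 ≈ -3253.3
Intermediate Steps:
M(q, O) = 3 + O + q (M(q, O) = (O + q) + 3 = 3 + O + q)
E(v, y) = -4 + v
h(c) = (1 + c)/c (h(c) = (3 - 2 + c)/c = (1 + c)/c)
u = 4 (u = 1 + (-4 + 7) = 1 + 3 = 4)
Q(5)*(-656 + u*h(3)) = 5*(-656 + 4*((1 + 3)/3)) = 5*(-656 + 4*((⅓)*4)) = 5*(-656 + 4*(4/3)) = 5*(-656 + 16/3) = 5*(-1952/3) = -9760/3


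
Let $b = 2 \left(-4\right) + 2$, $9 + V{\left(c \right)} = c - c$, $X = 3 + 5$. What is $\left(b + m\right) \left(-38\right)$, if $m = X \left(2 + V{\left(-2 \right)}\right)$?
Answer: $2356$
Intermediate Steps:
$X = 8$
$V{\left(c \right)} = -9$ ($V{\left(c \right)} = -9 + \left(c - c\right) = -9 + 0 = -9$)
$b = -6$ ($b = -8 + 2 = -6$)
$m = -56$ ($m = 8 \left(2 - 9\right) = 8 \left(-7\right) = -56$)
$\left(b + m\right) \left(-38\right) = \left(-6 - 56\right) \left(-38\right) = \left(-62\right) \left(-38\right) = 2356$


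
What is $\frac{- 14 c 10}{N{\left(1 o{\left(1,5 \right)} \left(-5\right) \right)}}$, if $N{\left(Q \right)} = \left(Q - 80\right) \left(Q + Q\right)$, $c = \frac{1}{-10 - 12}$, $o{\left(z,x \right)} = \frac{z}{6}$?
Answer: $\frac{252}{5335} \approx 0.047235$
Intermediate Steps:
$o{\left(z,x \right)} = \frac{z}{6}$ ($o{\left(z,x \right)} = z \frac{1}{6} = \frac{z}{6}$)
$c = - \frac{1}{22}$ ($c = \frac{1}{-22} = - \frac{1}{22} \approx -0.045455$)
$N{\left(Q \right)} = 2 Q \left(-80 + Q\right)$ ($N{\left(Q \right)} = \left(-80 + Q\right) 2 Q = 2 Q \left(-80 + Q\right)$)
$\frac{- 14 c 10}{N{\left(1 o{\left(1,5 \right)} \left(-5\right) \right)}} = \frac{\left(-14\right) \left(- \frac{1}{22}\right) 10}{2 \cdot 1 \cdot \frac{1}{6} \cdot 1 \left(-5\right) \left(-80 + 1 \cdot \frac{1}{6} \cdot 1 \left(-5\right)\right)} = \frac{\frac{7}{11} \cdot 10}{2 \cdot 1 \cdot \frac{1}{6} \left(-5\right) \left(-80 + 1 \cdot \frac{1}{6} \left(-5\right)\right)} = \frac{70}{11 \cdot 2 \cdot \frac{1}{6} \left(-5\right) \left(-80 + \frac{1}{6} \left(-5\right)\right)} = \frac{70}{11 \cdot 2 \left(- \frac{5}{6}\right) \left(-80 - \frac{5}{6}\right)} = \frac{70}{11 \cdot 2 \left(- \frac{5}{6}\right) \left(- \frac{485}{6}\right)} = \frac{70}{11 \cdot \frac{2425}{18}} = \frac{70}{11} \cdot \frac{18}{2425} = \frac{252}{5335}$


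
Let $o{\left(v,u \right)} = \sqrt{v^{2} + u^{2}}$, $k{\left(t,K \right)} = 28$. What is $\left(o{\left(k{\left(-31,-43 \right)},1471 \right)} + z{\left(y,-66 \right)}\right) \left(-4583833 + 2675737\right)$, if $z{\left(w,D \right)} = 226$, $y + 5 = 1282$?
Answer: $-431229696 - 9540480 \sqrt{86585} \approx -3.2385 \cdot 10^{9}$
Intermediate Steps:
$y = 1277$ ($y = -5 + 1282 = 1277$)
$o{\left(v,u \right)} = \sqrt{u^{2} + v^{2}}$
$\left(o{\left(k{\left(-31,-43 \right)},1471 \right)} + z{\left(y,-66 \right)}\right) \left(-4583833 + 2675737\right) = \left(\sqrt{1471^{2} + 28^{2}} + 226\right) \left(-4583833 + 2675737\right) = \left(\sqrt{2163841 + 784} + 226\right) \left(-1908096\right) = \left(\sqrt{2164625} + 226\right) \left(-1908096\right) = \left(5 \sqrt{86585} + 226\right) \left(-1908096\right) = \left(226 + 5 \sqrt{86585}\right) \left(-1908096\right) = -431229696 - 9540480 \sqrt{86585}$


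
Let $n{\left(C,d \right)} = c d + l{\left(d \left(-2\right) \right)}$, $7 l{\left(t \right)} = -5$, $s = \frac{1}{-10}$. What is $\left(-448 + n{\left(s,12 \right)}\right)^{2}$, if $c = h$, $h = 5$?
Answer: $\frac{7403841}{49} \approx 1.511 \cdot 10^{5}$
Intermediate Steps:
$c = 5$
$s = - \frac{1}{10} \approx -0.1$
$l{\left(t \right)} = - \frac{5}{7}$ ($l{\left(t \right)} = \frac{1}{7} \left(-5\right) = - \frac{5}{7}$)
$n{\left(C,d \right)} = - \frac{5}{7} + 5 d$ ($n{\left(C,d \right)} = 5 d - \frac{5}{7} = - \frac{5}{7} + 5 d$)
$\left(-448 + n{\left(s,12 \right)}\right)^{2} = \left(-448 + \left(- \frac{5}{7} + 5 \cdot 12\right)\right)^{2} = \left(-448 + \left(- \frac{5}{7} + 60\right)\right)^{2} = \left(-448 + \frac{415}{7}\right)^{2} = \left(- \frac{2721}{7}\right)^{2} = \frac{7403841}{49}$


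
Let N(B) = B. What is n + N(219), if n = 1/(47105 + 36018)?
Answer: 18203938/83123 ≈ 219.00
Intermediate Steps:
n = 1/83123 ≈ 1.2030e-5
n + N(219) = 1/83123 + 219 = 18203938/83123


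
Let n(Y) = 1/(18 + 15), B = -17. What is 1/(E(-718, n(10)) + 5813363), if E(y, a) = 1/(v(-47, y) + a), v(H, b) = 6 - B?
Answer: 760/4418155913 ≈ 1.7202e-7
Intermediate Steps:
v(H, b) = 23 (v(H, b) = 6 - 1*(-17) = 6 + 17 = 23)
n(Y) = 1/33
E(y, a) = 1/(23 + a)
1/(E(-718, n(10)) + 5813363) = 1/(1/(23 + 1/33) + 5813363) = 1/(1/(760/33) + 5813363) = 1/(33/760 + 5813363) = 1/(4418155913/760) = 760/4418155913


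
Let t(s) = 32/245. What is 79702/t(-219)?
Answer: 9763495/16 ≈ 6.1022e+5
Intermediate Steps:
t(s) = 32/245 (t(s) = 32*(1/245) = 32/245)
79702/t(-219) = 79702/(32/245) = 79702*(245/32) = 9763495/16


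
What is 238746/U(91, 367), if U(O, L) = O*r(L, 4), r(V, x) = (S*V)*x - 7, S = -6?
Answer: -238746/802165 ≈ -0.29763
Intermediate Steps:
r(V, x) = -7 - 6*V*x (r(V, x) = (-6*V)*x - 7 = -6*V*x - 7 = -7 - 6*V*x)
U(O, L) = O*(-7 - 24*L) (U(O, L) = O*(-7 - 6*L*4) = O*(-7 - 24*L))
238746/U(91, 367) = 238746/((-1*91*(7 + 24*367))) = 238746/((-1*91*(7 + 8808))) = 238746/((-1*91*8815)) = 238746/(-802165) = 238746*(-1/802165) = -238746/802165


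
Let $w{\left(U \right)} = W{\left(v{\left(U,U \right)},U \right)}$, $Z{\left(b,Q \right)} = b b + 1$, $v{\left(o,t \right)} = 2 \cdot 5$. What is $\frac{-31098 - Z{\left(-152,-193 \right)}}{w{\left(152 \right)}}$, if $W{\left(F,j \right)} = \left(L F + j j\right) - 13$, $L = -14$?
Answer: $- \frac{54203}{22951} \approx -2.3617$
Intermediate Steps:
$v{\left(o,t \right)} = 10$
$Z{\left(b,Q \right)} = 1 + b^{2}$ ($Z{\left(b,Q \right)} = b^{2} + 1 = 1 + b^{2}$)
$W{\left(F,j \right)} = -13 + j^{2} - 14 F$ ($W{\left(F,j \right)} = \left(- 14 F + j j\right) - 13 = \left(- 14 F + j^{2}\right) - 13 = \left(j^{2} - 14 F\right) - 13 = -13 + j^{2} - 14 F$)
$w{\left(U \right)} = -153 + U^{2}$ ($w{\left(U \right)} = -13 + U^{2} - 140 = -153 + U^{2}$)
$\frac{-31098 - Z{\left(-152,-193 \right)}}{w{\left(152 \right)}} = \frac{-31098 - \left(1 + \left(-152\right)^{2}\right)}{-153 + 152^{2}} = \frac{-31098 - \left(1 + 23104\right)}{-153 + 23104} = \frac{-31098 - 23105}{22951} = \left(-31098 - 23105\right) \frac{1}{22951} = \left(-54203\right) \frac{1}{22951} = - \frac{54203}{22951}$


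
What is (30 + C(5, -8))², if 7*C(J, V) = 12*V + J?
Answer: 289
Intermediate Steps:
C(J, V) = J/7 + 12*V/7 (C(J, V) = (12*V + J)/7 = (J + 12*V)/7 = J/7 + 12*V/7)
(30 + C(5, -8))² = (30 + ((⅐)*5 + (12/7)*(-8)))² = (30 + (5/7 - 96/7))² = (30 - 13)² = 17² = 289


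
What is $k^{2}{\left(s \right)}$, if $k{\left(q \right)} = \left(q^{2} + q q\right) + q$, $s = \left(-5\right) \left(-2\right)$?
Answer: $44100$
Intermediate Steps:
$s = 10$
$k{\left(q \right)} = q + 2 q^{2}$ ($k{\left(q \right)} = \left(q^{2} + q^{2}\right) + q = 2 q^{2} + q = q + 2 q^{2}$)
$k^{2}{\left(s \right)} = \left(10 \left(1 + 2 \cdot 10\right)\right)^{2} = \left(10 \left(1 + 20\right)\right)^{2} = \left(10 \cdot 21\right)^{2} = 210^{2} = 44100$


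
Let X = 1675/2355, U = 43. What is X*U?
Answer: 14405/471 ≈ 30.584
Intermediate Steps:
X = 335/471 (X = 1675*(1/2355) = 335/471 ≈ 0.71125)
X*U = (335/471)*43 = 14405/471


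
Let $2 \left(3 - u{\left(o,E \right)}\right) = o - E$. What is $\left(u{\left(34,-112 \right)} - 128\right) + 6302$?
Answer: $6104$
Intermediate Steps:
$u{\left(o,E \right)} = 3 + \frac{E}{2} - \frac{o}{2}$ ($u{\left(o,E \right)} = 3 - \frac{o - E}{2} = 3 + \left(\frac{E}{2} - \frac{o}{2}\right) = 3 + \frac{E}{2} - \frac{o}{2}$)
$\left(u{\left(34,-112 \right)} - 128\right) + 6302 = \left(\left(3 + \frac{1}{2} \left(-112\right) - 17\right) - 128\right) + 6302 = \left(\left(3 - 56 - 17\right) - 128\right) + 6302 = \left(-70 - 128\right) + 6302 = -198 + 6302 = 6104$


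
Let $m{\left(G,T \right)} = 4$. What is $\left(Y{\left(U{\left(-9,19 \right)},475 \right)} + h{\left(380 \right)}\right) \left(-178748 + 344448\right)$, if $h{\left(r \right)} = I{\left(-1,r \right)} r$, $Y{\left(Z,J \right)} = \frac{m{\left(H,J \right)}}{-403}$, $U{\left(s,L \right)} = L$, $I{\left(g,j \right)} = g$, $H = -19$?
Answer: $- \frac{25375960800}{403} \approx -6.2968 \cdot 10^{7}$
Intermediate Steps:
$Y{\left(Z,J \right)} = - \frac{4}{403}$ ($Y{\left(Z,J \right)} = \frac{4}{-403} = 4 \left(- \frac{1}{403}\right) = - \frac{4}{403}$)
$h{\left(r \right)} = - r$
$\left(Y{\left(U{\left(-9,19 \right)},475 \right)} + h{\left(380 \right)}\right) \left(-178748 + 344448\right) = \left(- \frac{4}{403} - 380\right) \left(-178748 + 344448\right) = \left(- \frac{4}{403} - 380\right) 165700 = \left(- \frac{153144}{403}\right) 165700 = - \frac{25375960800}{403}$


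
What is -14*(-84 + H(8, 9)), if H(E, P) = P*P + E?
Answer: -70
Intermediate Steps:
H(E, P) = E + P**2 (H(E, P) = P**2 + E = E + P**2)
-14*(-84 + H(8, 9)) = -14*(-84 + (8 + 9**2)) = -14*(-84 + (8 + 81)) = -14*(-84 + 89) = -14*5 = -70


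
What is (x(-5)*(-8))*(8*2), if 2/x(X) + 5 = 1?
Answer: 64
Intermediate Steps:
x(X) = -½ (x(X) = 2/(-5 + 1) = 2/(-4) = 2*(-¼) = -½)
(x(-5)*(-8))*(8*2) = (-½*(-8))*(8*2) = 4*16 = 64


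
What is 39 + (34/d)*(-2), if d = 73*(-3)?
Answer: 8609/219 ≈ 39.310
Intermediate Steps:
d = -219
39 + (34/d)*(-2) = 39 + (34/(-219))*(-2) = 39 + (34*(-1/219))*(-2) = 39 - 34/219*(-2) = 39 + 68/219 = 8609/219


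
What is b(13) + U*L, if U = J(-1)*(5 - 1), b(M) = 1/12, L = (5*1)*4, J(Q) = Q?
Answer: -959/12 ≈ -79.917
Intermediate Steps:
L = 20 (L = 5*4 = 20)
b(M) = 1/12
U = -4 (U = -(5 - 1) = -1*4 = -4)
b(13) + U*L = 1/12 - 4*20 = 1/12 - 80 = -959/12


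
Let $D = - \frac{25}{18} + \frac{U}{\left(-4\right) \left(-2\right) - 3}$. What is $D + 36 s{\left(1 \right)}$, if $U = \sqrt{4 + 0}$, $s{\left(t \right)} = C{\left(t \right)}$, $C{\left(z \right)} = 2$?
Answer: $\frac{6391}{90} \approx 71.011$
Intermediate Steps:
$s{\left(t \right)} = 2$
$U = 2$ ($U = \sqrt{4} = 2$)
$D = - \frac{89}{90}$ ($D = - \frac{25}{18} + \frac{2}{\left(-4\right) \left(-2\right) - 3} = \left(-25\right) \frac{1}{18} + \frac{2}{8 - 3} = - \frac{25}{18} + \frac{2}{5} = - \frac{89}{90} \approx -0.98889$)
$D + 36 s{\left(1 \right)} = - \frac{89}{90} + 36 \cdot 2 = - \frac{89}{90} + 72 = \frac{6391}{90}$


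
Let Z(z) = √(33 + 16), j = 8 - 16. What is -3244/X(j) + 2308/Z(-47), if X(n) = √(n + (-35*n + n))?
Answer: 2308/7 - 811*√66/33 ≈ 130.06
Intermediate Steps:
j = -8
Z(z) = 7 (Z(z) = √49 = 7)
X(n) = √33*√(-n) (X(n) = √(n - 34*n) = √(-33*n) = √33*√(-n))
-3244/X(j) + 2308/Z(-47) = -3244*√66/132 + 2308/7 = -811*√66/33 + 2308/7 = 2308/7 - 811*√66/33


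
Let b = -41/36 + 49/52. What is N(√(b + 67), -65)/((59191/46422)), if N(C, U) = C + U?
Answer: -3017430/59191 + 30948*√25402/769483 ≈ -44.568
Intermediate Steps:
b = -23/117 (b = -41*1/36 + 49*(1/52) = -41/36 + 49/52 = -23/117 ≈ -0.19658)
N(√(b + 67), -65)/((59191/46422)) = (√(-23/117 + 67) - 65)/((59191/46422)) = (√(7816/117) - 65)/((59191*(1/46422))) = (2*√25402/39 - 65)/(59191/46422) = (-65 + 2*√25402/39)*(46422/59191) = -3017430/59191 + 30948*√25402/769483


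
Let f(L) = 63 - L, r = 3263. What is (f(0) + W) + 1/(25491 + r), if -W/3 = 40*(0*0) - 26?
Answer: 4054315/28754 ≈ 141.00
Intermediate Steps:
W = 78 (W = -3*(40*(0*0) - 26) = -3*(40*0 - 26) = -3*(0 - 26) = -3*(-26) = 78)
(f(0) + W) + 1/(25491 + r) = ((63 - 1*0) + 78) + 1/(25491 + 3263) = ((63 + 0) + 78) + 1/28754 = (63 + 78) + 1/28754 = 141 + 1/28754 = 4054315/28754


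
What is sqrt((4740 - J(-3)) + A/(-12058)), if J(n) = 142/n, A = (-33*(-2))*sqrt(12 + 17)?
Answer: sqrt(1566126163326 - 1790613*sqrt(29))/18087 ≈ 69.190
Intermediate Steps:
A = 66*sqrt(29) ≈ 355.42
sqrt((4740 - J(-3)) + A/(-12058)) = sqrt((4740 - 142/(-3)) + (66*sqrt(29))/(-12058)) = sqrt((4740 - 142*(-1)/3) + (66*sqrt(29))*(-1/12058)) = sqrt((4740 - 1*(-142/3)) - 33*sqrt(29)/6029) = sqrt((4740 + 142/3) - 33*sqrt(29)/6029) = sqrt(14362/3 - 33*sqrt(29)/6029)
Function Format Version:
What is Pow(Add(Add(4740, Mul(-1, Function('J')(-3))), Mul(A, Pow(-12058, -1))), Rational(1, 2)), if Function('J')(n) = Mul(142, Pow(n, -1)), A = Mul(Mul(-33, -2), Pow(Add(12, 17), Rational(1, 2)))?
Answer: Mul(Rational(1, 18087), Pow(Add(1566126163326, Mul(-1790613, Pow(29, Rational(1, 2)))), Rational(1, 2))) ≈ 69.190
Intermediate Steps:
A = Mul(66, Pow(29, Rational(1, 2))) ≈ 355.42
Pow(Add(Add(4740, Mul(-1, Function('J')(-3))), Mul(A, Pow(-12058, -1))), Rational(1, 2)) = Pow(Add(Add(4740, Mul(-1, Mul(142, Pow(-3, -1)))), Mul(Mul(66, Pow(29, Rational(1, 2))), Pow(-12058, -1))), Rational(1, 2)) = Pow(Add(Add(4740, Mul(-1, Mul(142, Rational(-1, 3)))), Mul(Mul(66, Pow(29, Rational(1, 2))), Rational(-1, 12058))), Rational(1, 2)) = Pow(Add(Add(4740, Mul(-1, Rational(-142, 3))), Mul(Rational(-33, 6029), Pow(29, Rational(1, 2)))), Rational(1, 2)) = Pow(Add(Add(4740, Rational(142, 3)), Mul(Rational(-33, 6029), Pow(29, Rational(1, 2)))), Rational(1, 2)) = Pow(Add(Rational(14362, 3), Mul(Rational(-33, 6029), Pow(29, Rational(1, 2)))), Rational(1, 2))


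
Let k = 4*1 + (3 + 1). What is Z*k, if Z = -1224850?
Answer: -9798800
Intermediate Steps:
k = 8 (k = 4 + 4 = 8)
Z*k = -1224850*8 = -9798800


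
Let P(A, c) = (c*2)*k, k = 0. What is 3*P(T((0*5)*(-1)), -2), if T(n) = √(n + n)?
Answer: 0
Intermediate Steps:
T(n) = √2*√n (T(n) = √(2*n) = √2*√n)
P(A, c) = 0 (P(A, c) = (c*2)*0 = (2*c)*0 = 0)
3*P(T((0*5)*(-1)), -2) = 3*0 = 0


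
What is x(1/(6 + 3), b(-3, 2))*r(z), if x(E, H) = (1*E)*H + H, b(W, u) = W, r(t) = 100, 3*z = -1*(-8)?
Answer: -1000/3 ≈ -333.33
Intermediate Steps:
z = 8/3 (z = (-1*(-8))/3 = (⅓)*8 = 8/3 ≈ 2.6667)
x(E, H) = H + E*H (x(E, H) = E*H + H = H + E*H)
x(1/(6 + 3), b(-3, 2))*r(z) = -3*(1 + 1/(6 + 3))*100 = -3*(1 + 1/9)*100 = -3*(1 + ⅑)*100 = -3*10/9*100 = -10/3*100 = -1000/3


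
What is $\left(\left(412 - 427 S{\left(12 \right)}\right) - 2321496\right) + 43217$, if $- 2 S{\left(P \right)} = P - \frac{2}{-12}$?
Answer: $- \frac{27303233}{12} \approx -2.2753 \cdot 10^{6}$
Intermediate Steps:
$S{\left(P \right)} = - \frac{1}{12} - \frac{P}{2}$ ($S{\left(P \right)} = - \frac{P - \frac{2}{-12}}{2} = - \frac{P - 2 \left(- \frac{1}{12}\right)}{2} = - \frac{P - - \frac{1}{6}}{2} = - \frac{P + \frac{1}{6}}{2} = - \frac{\frac{1}{6} + P}{2} = - \frac{1}{12} - \frac{P}{2}$)
$\left(\left(412 - 427 S{\left(12 \right)}\right) - 2321496\right) + 43217 = \left(\left(412 - 427 \left(- \frac{1}{12} - 6\right)\right) - 2321496\right) + 43217 = \left(\left(412 - - \frac{31171}{12}\right) - 2321496\right) + 43217 = \left(\left(412 + \frac{31171}{12}\right) - 2321496\right) + 43217 = \left(\frac{36115}{12} - 2321496\right) + 43217 = - \frac{27821837}{12} + 43217 = - \frac{27303233}{12}$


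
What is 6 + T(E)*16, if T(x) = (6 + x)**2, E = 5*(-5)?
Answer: 5782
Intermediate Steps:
E = -25
6 + T(E)*16 = 6 + (6 - 25)**2*16 = 6 + (-19)**2*16 = 6 + 361*16 = 6 + 5776 = 5782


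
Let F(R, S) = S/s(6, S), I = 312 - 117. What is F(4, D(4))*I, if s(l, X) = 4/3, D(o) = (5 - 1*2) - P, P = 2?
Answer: 585/4 ≈ 146.25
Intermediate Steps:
D(o) = 1 (D(o) = (5 - 1*2) - 1*2 = (5 - 2) - 2 = 3 - 2 = 1)
s(l, X) = 4/3 (s(l, X) = 4*(⅓) = 4/3)
I = 195
F(R, S) = 3*S/4 (F(R, S) = S/(4/3) = S*(¾) = 3*S/4)
F(4, D(4))*I = ((¾)*1)*195 = (¾)*195 = 585/4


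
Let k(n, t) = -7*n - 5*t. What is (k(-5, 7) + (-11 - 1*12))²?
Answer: 529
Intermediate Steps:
(k(-5, 7) + (-11 - 1*12))² = ((-7*(-5) - 5*7) + (-11 - 1*12))² = ((35 - 35) + (-11 - 12))² = (0 - 23)² = (-23)² = 529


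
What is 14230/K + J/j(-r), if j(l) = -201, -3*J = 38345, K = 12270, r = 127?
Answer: 15969128/246627 ≈ 64.750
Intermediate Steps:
J = -38345/3 (J = -1/3*38345 = -38345/3 ≈ -12782.)
14230/K + J/j(-r) = 14230/12270 - 38345/3/(-201) = 14230*(1/12270) - 38345/3*(-1/201) = 1423/1227 + 38345/603 = 15969128/246627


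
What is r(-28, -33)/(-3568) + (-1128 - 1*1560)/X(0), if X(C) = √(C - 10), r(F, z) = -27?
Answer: 27/3568 + 1344*I*√10/5 ≈ 0.0075673 + 850.02*I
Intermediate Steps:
X(C) = √(-10 + C)
r(-28, -33)/(-3568) + (-1128 - 1*1560)/X(0) = -27/(-3568) + (-1128 - 1*1560)/(√(-10 + 0)) = -27*(-1/3568) + (-1128 - 1560)/(√(-10)) = 27/3568 - 2688*(-I*√10/10) = 27/3568 - (-1344)*I*√10/5 = 27/3568 + 1344*I*√10/5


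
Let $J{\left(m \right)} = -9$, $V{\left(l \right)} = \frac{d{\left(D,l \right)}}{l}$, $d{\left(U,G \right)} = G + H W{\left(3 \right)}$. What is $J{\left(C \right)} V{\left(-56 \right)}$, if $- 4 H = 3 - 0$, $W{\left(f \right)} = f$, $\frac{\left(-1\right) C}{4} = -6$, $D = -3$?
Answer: $- \frac{2097}{224} \approx -9.3616$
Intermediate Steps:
$C = 24$ ($C = \left(-4\right) \left(-6\right) = 24$)
$H = - \frac{3}{4}$ ($H = - \frac{3 - 0}{4} = - \frac{3 + 0}{4} = \left(- \frac{1}{4}\right) 3 = - \frac{3}{4} \approx -0.75$)
$d{\left(U,G \right)} = - \frac{9}{4} + G$ ($d{\left(U,G \right)} = G - \frac{9}{4} = - \frac{9}{4} + G$)
$V{\left(l \right)} = \frac{- \frac{9}{4} + l}{l}$
$J{\left(C \right)} V{\left(-56 \right)} = - 9 \frac{- \frac{9}{4} - 56}{-56} = - 9 \left(\left(- \frac{1}{56}\right) \left(- \frac{233}{4}\right)\right) = \left(-9\right) \frac{233}{224} = - \frac{2097}{224}$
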